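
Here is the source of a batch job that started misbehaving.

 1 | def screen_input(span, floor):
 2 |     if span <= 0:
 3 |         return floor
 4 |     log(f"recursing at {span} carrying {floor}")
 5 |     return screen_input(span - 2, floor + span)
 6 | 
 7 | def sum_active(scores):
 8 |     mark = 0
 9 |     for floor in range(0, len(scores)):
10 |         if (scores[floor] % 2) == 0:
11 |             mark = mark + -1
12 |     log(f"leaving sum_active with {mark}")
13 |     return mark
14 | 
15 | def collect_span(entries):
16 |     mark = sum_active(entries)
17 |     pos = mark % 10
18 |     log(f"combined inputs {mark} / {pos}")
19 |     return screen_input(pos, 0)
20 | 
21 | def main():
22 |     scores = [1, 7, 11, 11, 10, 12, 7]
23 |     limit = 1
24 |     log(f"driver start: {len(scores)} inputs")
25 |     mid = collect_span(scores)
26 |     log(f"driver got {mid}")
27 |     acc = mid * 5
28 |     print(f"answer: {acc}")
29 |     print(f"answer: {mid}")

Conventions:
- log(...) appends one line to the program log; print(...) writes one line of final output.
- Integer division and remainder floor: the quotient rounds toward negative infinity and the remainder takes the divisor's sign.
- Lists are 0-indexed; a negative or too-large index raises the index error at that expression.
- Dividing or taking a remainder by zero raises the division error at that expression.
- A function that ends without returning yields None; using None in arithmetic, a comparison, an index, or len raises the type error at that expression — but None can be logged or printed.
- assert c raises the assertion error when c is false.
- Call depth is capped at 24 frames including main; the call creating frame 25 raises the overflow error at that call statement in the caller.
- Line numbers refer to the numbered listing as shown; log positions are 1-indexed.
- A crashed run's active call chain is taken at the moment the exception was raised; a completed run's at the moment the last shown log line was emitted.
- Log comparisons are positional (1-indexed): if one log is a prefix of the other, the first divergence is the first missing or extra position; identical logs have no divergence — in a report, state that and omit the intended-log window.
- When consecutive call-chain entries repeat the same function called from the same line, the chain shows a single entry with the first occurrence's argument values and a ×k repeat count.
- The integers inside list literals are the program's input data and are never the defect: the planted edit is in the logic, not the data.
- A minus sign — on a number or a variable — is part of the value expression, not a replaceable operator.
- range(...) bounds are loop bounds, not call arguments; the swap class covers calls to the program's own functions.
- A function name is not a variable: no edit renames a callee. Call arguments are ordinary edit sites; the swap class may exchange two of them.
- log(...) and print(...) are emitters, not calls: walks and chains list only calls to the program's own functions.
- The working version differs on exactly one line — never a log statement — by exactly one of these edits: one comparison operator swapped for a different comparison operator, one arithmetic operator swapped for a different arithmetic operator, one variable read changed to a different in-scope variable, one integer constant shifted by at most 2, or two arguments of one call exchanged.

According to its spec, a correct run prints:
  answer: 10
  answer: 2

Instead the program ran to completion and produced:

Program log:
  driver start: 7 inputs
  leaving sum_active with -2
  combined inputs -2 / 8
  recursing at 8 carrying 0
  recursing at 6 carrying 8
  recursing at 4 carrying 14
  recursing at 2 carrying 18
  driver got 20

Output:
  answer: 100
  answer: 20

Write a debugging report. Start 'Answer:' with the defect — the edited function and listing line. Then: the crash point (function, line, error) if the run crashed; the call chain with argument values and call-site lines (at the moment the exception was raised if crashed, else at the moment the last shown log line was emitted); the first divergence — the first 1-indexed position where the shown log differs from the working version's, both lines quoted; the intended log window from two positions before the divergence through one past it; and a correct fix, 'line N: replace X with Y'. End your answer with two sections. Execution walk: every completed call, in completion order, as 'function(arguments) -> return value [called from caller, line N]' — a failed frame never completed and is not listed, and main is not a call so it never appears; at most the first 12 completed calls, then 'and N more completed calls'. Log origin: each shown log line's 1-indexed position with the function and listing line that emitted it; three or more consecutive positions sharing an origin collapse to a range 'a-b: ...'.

Answer: the defect is in sum_active at line 11.
Key fact: At log position 2 the runs split — shown 'leaving sum_active with -2', but the working version logs 'leaving sum_active with 2'.
Call chain: main.
First divergence: position 2 — shown 'leaving sum_active with -2', intended 'leaving sum_active with 2'.
Intended log window:
  1: driver start: 7 inputs
  2: leaving sum_active with 2
  3: combined inputs 2 / 2
Execution walk:
  sum_active([1, 7, 11, 11, 10, 12, 7]) -> -2  [called from collect_span, line 16]
  screen_input(0, 20) -> 20  [called from screen_input, line 5]
  screen_input(2, 18) -> 20  [called from screen_input, line 5]
  screen_input(4, 14) -> 20  [called from screen_input, line 5]
  screen_input(6, 8) -> 20  [called from screen_input, line 5]
  screen_input(8, 0) -> 20  [called from collect_span, line 19]
  collect_span([1, 7, 11, 11, 10, 12, 7]) -> 20  [called from main, line 25]
Log origins:
  1: from main, line 24
  2: from sum_active, line 12
  3: from collect_span, line 18
  4-7: from screen_input, line 4
  8: from main, line 26
A correct fix: line 11: replace `-1` with `1`.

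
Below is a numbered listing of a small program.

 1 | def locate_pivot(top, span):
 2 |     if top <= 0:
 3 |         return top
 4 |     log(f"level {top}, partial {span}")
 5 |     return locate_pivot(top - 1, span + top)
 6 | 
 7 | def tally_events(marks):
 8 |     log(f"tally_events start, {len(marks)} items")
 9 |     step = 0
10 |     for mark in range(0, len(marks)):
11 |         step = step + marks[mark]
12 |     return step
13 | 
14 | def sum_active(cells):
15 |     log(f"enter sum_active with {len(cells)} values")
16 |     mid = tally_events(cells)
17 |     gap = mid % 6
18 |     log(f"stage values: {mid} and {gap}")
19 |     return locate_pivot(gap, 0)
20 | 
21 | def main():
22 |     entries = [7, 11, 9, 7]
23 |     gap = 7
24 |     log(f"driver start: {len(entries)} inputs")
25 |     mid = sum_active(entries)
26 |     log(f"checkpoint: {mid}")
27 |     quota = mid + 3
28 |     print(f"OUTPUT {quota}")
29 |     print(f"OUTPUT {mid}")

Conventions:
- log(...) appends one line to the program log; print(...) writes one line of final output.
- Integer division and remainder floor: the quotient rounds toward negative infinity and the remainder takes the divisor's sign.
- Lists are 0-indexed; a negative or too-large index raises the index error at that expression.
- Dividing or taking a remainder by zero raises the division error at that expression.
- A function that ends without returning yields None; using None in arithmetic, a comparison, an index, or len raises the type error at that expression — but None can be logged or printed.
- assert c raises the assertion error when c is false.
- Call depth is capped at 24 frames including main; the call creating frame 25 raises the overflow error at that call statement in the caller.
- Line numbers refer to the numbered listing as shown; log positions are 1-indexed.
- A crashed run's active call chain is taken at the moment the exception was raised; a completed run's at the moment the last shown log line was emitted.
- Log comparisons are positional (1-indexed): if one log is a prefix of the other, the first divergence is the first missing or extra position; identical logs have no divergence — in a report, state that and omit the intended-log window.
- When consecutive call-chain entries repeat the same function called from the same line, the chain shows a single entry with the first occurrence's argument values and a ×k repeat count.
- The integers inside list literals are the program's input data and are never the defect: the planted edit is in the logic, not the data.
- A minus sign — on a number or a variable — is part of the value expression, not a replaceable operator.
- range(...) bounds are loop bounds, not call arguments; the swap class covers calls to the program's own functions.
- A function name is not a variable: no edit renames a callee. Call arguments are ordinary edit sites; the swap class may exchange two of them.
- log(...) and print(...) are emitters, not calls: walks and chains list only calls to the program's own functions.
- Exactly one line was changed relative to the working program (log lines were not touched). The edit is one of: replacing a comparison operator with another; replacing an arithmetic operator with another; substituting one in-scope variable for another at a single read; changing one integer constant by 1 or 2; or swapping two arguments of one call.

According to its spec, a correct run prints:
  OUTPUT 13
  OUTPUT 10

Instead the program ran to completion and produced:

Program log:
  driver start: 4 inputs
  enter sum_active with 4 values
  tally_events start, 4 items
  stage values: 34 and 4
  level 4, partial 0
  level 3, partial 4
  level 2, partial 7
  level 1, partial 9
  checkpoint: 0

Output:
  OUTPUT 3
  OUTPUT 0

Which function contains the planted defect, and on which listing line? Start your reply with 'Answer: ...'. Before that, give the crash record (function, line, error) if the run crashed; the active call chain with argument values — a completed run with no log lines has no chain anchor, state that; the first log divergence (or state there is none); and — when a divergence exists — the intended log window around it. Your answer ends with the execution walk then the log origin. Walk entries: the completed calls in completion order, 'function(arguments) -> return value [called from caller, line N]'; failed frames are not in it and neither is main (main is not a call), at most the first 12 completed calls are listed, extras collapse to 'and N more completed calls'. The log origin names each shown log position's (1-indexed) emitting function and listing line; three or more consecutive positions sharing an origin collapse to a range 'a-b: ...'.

Answer: the defect is in locate_pivot at line 3.
The tell: Position 9 is the first bad log line: 'checkpoint: 0' should read 'checkpoint: 10'.
Call chain: main.
First divergence: position 9 — the shown line 'checkpoint: 0' should read 'checkpoint: 10'.
Intended log window:
  7: level 2, partial 7
  8: level 1, partial 9
  9: checkpoint: 10
Execution walk:
  tally_events([7, 11, 9, 7]) -> 34  [called from sum_active, line 16]
  locate_pivot(0, 10) -> 0  [called from locate_pivot, line 5]
  locate_pivot(1, 9) -> 0  [called from locate_pivot, line 5]
  locate_pivot(2, 7) -> 0  [called from locate_pivot, line 5]
  locate_pivot(3, 4) -> 0  [called from locate_pivot, line 5]
  locate_pivot(4, 0) -> 0  [called from sum_active, line 19]
  sum_active([7, 11, 9, 7]) -> 0  [called from main, line 25]
Log line origins:
  1: logged in main at line 24
  2: logged in sum_active at line 15
  3: logged in tally_events at line 8
  4: logged in sum_active at line 18
  5-8: logged in locate_pivot at line 4
  9: logged in main at line 26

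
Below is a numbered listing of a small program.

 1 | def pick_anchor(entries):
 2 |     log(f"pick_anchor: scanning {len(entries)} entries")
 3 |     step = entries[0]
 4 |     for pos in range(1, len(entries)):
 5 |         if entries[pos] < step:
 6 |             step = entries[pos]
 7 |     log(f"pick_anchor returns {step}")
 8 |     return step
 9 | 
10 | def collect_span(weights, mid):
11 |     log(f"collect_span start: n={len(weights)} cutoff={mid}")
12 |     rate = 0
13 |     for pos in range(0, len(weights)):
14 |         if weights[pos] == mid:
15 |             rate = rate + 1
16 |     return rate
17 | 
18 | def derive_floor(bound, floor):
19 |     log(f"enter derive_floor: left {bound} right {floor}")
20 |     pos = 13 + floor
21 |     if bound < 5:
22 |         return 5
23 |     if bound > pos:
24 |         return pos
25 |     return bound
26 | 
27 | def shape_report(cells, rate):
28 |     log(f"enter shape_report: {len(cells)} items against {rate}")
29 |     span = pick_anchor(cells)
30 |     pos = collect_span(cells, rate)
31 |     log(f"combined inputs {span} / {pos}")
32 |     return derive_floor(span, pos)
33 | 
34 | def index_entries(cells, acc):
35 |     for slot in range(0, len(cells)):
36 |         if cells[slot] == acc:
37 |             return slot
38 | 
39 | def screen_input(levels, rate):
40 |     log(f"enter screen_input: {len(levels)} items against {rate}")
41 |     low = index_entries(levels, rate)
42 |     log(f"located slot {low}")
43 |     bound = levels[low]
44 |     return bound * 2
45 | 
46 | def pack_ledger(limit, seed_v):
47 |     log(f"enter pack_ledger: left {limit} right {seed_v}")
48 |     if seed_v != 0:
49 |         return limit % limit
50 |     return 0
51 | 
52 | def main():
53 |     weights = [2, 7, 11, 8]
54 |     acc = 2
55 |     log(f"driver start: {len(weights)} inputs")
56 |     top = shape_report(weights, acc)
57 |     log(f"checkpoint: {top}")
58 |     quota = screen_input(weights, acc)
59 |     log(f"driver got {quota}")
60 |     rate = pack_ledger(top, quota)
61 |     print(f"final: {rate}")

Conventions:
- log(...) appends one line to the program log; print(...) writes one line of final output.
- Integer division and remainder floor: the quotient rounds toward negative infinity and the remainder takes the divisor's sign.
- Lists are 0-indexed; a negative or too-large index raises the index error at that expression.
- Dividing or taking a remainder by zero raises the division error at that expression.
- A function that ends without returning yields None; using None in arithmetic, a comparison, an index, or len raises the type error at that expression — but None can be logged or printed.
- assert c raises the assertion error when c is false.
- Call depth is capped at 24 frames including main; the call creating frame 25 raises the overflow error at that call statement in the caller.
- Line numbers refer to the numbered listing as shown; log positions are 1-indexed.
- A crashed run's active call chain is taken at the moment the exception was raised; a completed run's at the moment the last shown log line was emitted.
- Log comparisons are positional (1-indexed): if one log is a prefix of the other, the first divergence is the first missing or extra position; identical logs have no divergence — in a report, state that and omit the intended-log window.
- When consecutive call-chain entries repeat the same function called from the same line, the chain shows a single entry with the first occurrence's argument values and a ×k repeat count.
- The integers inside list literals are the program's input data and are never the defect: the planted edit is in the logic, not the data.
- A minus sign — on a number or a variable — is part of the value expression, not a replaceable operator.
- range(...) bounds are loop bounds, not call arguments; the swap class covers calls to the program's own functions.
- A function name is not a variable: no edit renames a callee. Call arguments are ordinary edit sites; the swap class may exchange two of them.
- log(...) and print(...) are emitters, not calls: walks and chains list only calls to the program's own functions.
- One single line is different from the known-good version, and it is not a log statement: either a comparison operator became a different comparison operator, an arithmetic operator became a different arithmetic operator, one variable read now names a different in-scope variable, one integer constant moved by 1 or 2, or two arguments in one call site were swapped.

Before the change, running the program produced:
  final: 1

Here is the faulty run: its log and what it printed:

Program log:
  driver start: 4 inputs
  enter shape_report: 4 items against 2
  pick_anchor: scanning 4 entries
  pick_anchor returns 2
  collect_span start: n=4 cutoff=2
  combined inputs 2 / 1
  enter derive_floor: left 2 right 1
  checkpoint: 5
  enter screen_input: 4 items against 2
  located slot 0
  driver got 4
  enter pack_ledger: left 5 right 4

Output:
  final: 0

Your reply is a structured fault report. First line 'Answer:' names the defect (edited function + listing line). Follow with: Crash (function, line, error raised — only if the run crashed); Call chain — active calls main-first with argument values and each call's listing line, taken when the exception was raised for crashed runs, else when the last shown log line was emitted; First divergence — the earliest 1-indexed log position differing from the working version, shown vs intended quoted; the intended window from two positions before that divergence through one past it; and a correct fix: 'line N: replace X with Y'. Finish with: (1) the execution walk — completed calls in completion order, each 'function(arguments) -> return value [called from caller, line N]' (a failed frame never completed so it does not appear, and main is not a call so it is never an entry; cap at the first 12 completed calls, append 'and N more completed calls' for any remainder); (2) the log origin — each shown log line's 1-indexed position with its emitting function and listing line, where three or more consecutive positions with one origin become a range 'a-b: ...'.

Answer: the defect is in pack_ledger at line 49.
The tell: Log streams are identical — the defect surfaces only in the printed output.
Call chain: main -> pack_ledger(5, 4) (called at line 60).
First divergence: none (the log streams are identical).
Execution walk:
  pick_anchor([2, 7, 11, 8]) -> 2  [called from shape_report, line 29]
  collect_span([2, 7, 11, 8], 2) -> 1  [called from shape_report, line 30]
  derive_floor(2, 1) -> 5  [called from shape_report, line 32]
  shape_report([2, 7, 11, 8], 2) -> 5  [called from main, line 56]
  index_entries([2, 7, 11, 8], 2) -> 0  [called from screen_input, line 41]
  screen_input([2, 7, 11, 8], 2) -> 4  [called from main, line 58]
  pack_ledger(5, 4) -> 0  [called from main, line 60]
Origin of each log line:
  1: logged in main at line 55
  2: logged in shape_report at line 28
  3: logged in pick_anchor at line 2
  4: logged in pick_anchor at line 7
  5: logged in collect_span at line 11
  6: logged in shape_report at line 31
  7: logged in derive_floor at line 19
  8: logged in main at line 57
  9: logged in screen_input at line 40
  10: logged in screen_input at line 42
  11: logged in main at line 59
  12: logged in pack_ledger at line 47
A correct fix: line 49: replace `limit % limit` with `limit % seed_v`.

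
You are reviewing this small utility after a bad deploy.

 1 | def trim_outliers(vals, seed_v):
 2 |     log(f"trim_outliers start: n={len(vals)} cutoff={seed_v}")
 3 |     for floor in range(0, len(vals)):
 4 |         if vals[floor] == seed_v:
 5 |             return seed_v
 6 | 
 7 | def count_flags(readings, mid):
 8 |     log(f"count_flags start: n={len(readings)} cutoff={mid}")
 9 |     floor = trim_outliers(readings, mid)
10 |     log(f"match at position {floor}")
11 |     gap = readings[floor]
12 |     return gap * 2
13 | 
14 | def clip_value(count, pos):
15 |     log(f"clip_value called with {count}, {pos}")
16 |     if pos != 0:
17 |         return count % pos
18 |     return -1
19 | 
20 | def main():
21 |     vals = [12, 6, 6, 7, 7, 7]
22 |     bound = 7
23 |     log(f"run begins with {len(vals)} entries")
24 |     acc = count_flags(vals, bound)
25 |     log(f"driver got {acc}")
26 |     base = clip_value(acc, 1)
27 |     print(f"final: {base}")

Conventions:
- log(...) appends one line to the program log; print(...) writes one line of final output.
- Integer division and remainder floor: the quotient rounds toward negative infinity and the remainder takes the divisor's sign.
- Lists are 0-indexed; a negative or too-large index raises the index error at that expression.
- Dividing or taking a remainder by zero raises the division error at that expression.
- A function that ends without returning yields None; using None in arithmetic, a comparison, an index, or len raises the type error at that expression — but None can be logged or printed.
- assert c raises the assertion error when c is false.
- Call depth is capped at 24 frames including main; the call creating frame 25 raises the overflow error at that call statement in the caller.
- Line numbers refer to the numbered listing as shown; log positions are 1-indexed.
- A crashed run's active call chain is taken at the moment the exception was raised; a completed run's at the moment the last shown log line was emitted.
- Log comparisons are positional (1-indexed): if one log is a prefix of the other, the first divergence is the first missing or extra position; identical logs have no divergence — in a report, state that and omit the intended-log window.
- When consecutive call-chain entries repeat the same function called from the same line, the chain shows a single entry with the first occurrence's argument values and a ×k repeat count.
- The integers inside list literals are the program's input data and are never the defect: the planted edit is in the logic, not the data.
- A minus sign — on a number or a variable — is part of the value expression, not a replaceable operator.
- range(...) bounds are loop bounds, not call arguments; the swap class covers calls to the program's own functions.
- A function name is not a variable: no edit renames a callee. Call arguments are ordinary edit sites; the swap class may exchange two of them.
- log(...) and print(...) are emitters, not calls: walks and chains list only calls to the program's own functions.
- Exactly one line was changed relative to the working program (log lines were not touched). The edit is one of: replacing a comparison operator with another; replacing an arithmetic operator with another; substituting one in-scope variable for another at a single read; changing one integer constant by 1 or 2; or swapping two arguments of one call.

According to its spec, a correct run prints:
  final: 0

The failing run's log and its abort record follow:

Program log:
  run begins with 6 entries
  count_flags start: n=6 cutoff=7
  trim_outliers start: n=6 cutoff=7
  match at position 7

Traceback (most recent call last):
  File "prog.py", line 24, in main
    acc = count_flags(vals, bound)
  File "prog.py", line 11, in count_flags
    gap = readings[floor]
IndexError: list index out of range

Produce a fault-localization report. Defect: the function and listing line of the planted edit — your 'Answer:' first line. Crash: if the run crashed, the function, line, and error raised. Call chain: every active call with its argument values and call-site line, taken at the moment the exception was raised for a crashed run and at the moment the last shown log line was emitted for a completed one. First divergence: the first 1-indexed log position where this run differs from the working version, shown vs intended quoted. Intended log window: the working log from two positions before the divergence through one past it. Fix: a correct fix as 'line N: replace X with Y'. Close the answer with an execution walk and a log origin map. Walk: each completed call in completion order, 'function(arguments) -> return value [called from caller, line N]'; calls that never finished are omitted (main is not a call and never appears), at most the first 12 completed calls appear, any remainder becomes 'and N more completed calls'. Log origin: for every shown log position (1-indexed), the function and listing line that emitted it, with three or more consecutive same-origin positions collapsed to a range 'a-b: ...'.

Answer: the defect is in trim_outliers at line 5.
Core observation: Log line 4 is where behavior first shows: 'match at position 7' appears instead of 'match at position 3'.
Crash: count_flags, line 11, IndexError.
Call chain: main -> count_flags([12, 6, 6, 7, 7, 7], 7) (called at line 24).
First divergence: position 4; shown 'match at position 7' vs intended 'match at position 3'.
Intended log window:
  2: count_flags start: n=6 cutoff=7
  3: trim_outliers start: n=6 cutoff=7
  4: match at position 3
  5: driver got 14
Execution walk:
  trim_outliers([12, 6, 6, 7, 7, 7], 7) -> 7  [called from count_flags, line 9]
Origin of each log line:
  1 — main, line 23
  2 — count_flags, line 8
  3 — trim_outliers, line 2
  4 — count_flags, line 10
A correct fix: line 5: replace `seed_v` with `floor`.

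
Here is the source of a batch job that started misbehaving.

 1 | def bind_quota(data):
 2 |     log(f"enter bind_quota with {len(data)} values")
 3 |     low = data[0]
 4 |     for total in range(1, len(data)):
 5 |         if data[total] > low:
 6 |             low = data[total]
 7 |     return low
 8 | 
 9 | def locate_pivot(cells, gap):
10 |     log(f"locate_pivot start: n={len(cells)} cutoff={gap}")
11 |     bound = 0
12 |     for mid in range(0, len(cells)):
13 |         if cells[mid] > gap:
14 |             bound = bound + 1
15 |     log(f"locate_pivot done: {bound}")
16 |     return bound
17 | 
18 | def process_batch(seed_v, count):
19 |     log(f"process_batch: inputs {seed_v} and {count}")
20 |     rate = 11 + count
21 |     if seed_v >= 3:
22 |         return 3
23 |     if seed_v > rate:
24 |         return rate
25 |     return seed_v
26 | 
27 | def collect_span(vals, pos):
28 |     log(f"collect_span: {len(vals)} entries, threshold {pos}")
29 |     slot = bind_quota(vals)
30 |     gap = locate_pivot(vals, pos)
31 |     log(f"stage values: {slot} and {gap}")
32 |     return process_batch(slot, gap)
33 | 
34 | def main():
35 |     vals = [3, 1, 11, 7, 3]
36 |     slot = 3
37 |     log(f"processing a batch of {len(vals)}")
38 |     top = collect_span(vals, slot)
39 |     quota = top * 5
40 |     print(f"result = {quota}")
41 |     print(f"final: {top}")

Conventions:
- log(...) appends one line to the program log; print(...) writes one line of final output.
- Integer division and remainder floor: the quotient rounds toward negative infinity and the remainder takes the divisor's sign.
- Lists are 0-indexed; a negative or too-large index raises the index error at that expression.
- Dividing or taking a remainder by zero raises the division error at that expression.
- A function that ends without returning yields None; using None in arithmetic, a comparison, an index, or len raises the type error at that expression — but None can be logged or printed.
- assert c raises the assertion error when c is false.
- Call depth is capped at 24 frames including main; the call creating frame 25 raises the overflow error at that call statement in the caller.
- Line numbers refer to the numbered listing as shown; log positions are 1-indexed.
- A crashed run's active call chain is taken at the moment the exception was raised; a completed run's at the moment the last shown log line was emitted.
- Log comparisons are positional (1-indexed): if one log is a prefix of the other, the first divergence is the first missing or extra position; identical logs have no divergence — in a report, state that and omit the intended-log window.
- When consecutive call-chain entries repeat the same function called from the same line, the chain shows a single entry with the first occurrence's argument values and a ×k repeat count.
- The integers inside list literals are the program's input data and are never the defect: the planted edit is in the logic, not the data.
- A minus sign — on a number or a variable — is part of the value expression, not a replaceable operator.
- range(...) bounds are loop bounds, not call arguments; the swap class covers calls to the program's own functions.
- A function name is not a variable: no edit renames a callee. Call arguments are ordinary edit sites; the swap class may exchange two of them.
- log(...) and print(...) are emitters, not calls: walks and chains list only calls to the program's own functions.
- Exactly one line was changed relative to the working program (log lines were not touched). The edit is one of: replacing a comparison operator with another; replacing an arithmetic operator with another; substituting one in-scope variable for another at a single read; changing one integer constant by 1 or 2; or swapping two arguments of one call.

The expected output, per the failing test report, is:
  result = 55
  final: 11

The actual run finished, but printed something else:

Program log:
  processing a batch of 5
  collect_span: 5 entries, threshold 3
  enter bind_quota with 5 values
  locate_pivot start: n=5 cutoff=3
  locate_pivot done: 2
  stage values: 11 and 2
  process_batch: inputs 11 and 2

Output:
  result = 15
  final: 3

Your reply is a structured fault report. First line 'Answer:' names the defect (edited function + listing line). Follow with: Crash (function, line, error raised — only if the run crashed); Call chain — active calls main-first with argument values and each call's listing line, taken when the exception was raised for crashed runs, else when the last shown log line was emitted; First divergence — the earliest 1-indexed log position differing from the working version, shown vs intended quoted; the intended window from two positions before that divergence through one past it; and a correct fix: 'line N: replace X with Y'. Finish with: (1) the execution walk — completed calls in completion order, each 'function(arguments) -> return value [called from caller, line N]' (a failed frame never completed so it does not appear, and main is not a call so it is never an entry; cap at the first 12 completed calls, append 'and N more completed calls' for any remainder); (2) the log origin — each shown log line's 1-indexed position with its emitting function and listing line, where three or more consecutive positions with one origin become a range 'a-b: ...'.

Answer: the defect is in process_batch at line 21.
Key fact: Log streams are identical — the defect surfaces only in the printed output.
Call chain: main -> collect_span([3, 1, 11, 7, 3], 3) (called at line 38) -> process_batch(11, 2) (called at line 32).
First divergence: none (the log streams are identical).
Execution walk:
  bind_quota([3, 1, 11, 7, 3]) -> 11  [called from collect_span, line 29]
  locate_pivot([3, 1, 11, 7, 3], 3) -> 2  [called from collect_span, line 30]
  process_batch(11, 2) -> 3  [called from collect_span, line 32]
  collect_span([3, 1, 11, 7, 3], 3) -> 3  [called from main, line 38]
Origin of each log line:
  1: emitted by main (line 37)
  2: emitted by collect_span (line 28)
  3: emitted by bind_quota (line 2)
  4: emitted by locate_pivot (line 10)
  5: emitted by locate_pivot (line 15)
  6: emitted by collect_span (line 31)
  7: emitted by process_batch (line 19)
A correct fix: line 21: replace `>=` with `<`.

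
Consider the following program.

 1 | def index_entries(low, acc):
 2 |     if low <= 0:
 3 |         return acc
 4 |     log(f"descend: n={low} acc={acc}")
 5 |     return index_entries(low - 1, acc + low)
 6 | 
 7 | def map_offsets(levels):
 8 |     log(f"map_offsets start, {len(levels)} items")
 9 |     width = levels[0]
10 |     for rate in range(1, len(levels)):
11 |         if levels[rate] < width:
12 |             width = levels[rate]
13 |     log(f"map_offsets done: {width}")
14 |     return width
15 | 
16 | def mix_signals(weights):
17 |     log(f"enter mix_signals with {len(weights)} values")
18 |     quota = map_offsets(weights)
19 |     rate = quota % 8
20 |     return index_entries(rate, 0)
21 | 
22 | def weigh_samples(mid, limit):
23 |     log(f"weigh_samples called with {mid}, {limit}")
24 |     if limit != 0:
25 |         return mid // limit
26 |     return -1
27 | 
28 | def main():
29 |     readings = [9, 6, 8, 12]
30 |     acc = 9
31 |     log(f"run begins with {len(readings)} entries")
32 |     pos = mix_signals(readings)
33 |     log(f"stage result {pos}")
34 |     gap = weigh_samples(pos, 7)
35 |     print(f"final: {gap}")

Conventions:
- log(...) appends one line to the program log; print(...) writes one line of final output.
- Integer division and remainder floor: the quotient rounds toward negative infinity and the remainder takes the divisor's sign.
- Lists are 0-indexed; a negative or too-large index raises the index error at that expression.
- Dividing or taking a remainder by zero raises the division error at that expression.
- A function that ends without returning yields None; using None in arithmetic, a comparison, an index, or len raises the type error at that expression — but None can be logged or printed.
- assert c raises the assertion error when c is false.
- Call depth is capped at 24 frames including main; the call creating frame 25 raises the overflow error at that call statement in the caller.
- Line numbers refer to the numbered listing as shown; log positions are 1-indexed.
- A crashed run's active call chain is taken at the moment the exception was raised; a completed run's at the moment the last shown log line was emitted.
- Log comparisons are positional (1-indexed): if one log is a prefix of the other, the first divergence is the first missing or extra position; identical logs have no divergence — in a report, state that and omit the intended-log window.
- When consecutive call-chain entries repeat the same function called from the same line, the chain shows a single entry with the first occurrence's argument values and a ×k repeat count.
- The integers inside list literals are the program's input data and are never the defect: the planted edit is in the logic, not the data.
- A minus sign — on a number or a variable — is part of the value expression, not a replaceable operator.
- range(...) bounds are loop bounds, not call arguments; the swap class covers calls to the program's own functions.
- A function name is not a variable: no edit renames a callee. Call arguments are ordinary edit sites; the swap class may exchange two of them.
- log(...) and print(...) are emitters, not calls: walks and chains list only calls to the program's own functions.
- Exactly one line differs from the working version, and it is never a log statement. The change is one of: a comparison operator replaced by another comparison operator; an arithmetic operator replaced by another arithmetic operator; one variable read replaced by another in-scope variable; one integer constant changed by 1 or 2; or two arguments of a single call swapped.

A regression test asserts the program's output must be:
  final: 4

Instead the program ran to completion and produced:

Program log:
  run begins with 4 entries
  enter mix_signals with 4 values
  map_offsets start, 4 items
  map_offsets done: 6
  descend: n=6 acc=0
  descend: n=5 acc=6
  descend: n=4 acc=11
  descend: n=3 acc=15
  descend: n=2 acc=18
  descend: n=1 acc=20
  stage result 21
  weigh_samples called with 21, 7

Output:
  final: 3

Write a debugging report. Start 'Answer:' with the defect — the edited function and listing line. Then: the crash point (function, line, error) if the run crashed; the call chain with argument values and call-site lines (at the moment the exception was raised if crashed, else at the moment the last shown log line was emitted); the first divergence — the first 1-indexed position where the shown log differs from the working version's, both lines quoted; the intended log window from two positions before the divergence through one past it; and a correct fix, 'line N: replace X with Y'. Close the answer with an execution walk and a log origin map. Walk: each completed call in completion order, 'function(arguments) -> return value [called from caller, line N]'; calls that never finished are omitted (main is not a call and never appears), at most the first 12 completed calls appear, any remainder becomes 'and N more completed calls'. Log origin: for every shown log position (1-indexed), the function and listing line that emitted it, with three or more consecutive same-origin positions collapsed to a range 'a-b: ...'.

Answer: the defect is in main at line 34.
Core observation: Everything matches until log position 12, which reads 'weigh_samples called with 21, 7' in place of 'weigh_samples called with 21, 5'.
Call chain: main -> weigh_samples(21, 7) (called at line 34).
First divergence: position 12; shown 'weigh_samples called with 21, 7' vs intended 'weigh_samples called with 21, 5'.
Intended log window:
  10: descend: n=1 acc=20
  11: stage result 21
  12: weigh_samples called with 21, 5
Execution walk:
  map_offsets([9, 6, 8, 12]) -> 6  [called from mix_signals, line 18]
  index_entries(0, 21) -> 21  [called from index_entries, line 5]
  index_entries(1, 20) -> 21  [called from index_entries, line 5]
  index_entries(2, 18) -> 21  [called from index_entries, line 5]
  index_entries(3, 15) -> 21  [called from index_entries, line 5]
  index_entries(4, 11) -> 21  [called from index_entries, line 5]
  index_entries(5, 6) -> 21  [called from index_entries, line 5]
  index_entries(6, 0) -> 21  [called from mix_signals, line 20]
  mix_signals([9, 6, 8, 12]) -> 21  [called from main, line 32]
  weigh_samples(21, 7) -> 3  [called from main, line 34]
Origin of each log line:
  1: from main, line 31
  2: from mix_signals, line 17
  3: from map_offsets, line 8
  4: from map_offsets, line 13
  5-10: from index_entries, line 4
  11: from main, line 33
  12: from weigh_samples, line 23
A correct fix: line 34: replace `7` with `5`.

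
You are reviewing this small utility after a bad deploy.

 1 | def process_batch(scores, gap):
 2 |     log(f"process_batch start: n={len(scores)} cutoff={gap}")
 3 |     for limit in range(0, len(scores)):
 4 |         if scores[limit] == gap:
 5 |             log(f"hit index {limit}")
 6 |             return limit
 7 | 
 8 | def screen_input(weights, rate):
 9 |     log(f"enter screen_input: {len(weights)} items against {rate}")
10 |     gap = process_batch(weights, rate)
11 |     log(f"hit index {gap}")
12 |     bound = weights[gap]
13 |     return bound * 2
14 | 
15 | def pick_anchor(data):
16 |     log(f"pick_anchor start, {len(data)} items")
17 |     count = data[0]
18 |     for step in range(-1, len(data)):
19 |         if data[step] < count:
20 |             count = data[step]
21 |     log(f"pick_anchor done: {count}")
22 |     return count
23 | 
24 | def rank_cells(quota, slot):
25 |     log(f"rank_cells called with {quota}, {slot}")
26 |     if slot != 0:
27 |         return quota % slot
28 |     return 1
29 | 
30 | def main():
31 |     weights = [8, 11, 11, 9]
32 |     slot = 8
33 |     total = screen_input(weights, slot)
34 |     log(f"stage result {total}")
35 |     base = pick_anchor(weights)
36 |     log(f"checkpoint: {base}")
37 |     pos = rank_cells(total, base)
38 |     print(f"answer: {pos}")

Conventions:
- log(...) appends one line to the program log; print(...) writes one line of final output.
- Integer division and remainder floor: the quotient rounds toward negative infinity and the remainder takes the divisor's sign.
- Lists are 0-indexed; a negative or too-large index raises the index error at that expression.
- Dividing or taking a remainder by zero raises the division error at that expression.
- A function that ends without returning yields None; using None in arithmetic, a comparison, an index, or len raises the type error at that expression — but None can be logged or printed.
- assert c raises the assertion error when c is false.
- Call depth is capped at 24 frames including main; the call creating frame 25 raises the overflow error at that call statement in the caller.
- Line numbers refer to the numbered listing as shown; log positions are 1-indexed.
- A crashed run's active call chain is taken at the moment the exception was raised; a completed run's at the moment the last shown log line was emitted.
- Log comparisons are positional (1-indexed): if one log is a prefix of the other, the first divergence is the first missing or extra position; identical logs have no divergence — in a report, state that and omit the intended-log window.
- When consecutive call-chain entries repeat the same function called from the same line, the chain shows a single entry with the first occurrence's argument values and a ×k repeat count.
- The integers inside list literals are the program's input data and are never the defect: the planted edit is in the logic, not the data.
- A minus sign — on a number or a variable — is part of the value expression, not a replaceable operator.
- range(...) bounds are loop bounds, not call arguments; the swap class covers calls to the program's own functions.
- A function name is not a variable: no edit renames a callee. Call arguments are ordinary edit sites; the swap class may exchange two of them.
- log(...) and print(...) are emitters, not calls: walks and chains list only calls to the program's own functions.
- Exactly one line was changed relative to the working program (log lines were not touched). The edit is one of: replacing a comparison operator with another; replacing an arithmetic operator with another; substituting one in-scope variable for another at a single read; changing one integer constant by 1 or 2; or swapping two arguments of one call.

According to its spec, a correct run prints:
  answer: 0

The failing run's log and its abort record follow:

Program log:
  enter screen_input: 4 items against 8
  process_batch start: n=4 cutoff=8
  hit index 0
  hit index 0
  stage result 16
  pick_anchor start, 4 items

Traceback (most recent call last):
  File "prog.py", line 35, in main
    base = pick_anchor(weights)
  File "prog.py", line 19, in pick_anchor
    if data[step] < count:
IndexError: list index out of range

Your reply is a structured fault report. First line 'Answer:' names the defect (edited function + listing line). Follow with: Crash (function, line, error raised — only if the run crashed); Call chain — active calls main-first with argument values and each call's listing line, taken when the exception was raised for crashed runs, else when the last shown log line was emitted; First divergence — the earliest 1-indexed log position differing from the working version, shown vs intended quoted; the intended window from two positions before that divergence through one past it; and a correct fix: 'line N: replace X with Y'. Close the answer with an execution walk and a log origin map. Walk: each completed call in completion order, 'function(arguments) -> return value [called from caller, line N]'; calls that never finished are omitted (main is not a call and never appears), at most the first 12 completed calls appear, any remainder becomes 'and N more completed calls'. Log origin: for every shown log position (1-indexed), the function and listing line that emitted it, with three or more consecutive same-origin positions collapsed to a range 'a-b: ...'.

Answer: the defect is in pick_anchor at line 18.
Core observation: Only 6 log lines were emitted before the run died; the intended continuation was 'pick_anchor done: 8'.
Crash: pick_anchor, line 19, IndexError.
Call chain: main -> pick_anchor([8, 11, 11, 9]) (called at line 35).
First divergence: position 7; the shown log stops at 6 lines while the working version next logs 'pick_anchor done: 8'.
Intended log window:
  5: stage result 16
  6: pick_anchor start, 4 items
  7: pick_anchor done: 8
  8: checkpoint: 8
Execution walk:
  process_batch([8, 11, 11, 9], 8) -> 0  [called from screen_input, line 10]
  screen_input([8, 11, 11, 9], 8) -> 16  [called from main, line 33]
Log origins:
  1 — screen_input, line 9
  2 — process_batch, line 2
  3 — process_batch, line 5
  4 — screen_input, line 11
  5 — main, line 34
  6 — pick_anchor, line 16
A correct fix: line 18: replace `-1` with `1`.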